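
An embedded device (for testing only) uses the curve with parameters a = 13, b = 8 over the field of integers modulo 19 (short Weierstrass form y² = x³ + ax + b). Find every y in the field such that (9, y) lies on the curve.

x³ + 13x + 8 = 854 ≡ 18 (mod 19).
18 is a non-residue mod 19; no y exists.

none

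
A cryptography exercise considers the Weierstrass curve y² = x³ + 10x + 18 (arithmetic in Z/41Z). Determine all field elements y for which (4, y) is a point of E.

9, 32

x³ + 10x + 18 = 122 ≡ 40 (mod 41).
Square roots of 40 mod 41: 9 and 32 (since 9² = 81 ≡ 40).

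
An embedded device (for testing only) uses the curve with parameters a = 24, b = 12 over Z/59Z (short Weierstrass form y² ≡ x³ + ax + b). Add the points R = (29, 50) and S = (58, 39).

(43, 55)

(29, 50) + (58, 39). λ = (39 - 50)/(58 - 29) ≡ 48/29 mod 59. 29⁻¹ ≡ 57 (mod 59), so λ ≡ 22.
  x = λ² - 29 - 58 = 484 - 87 ≡ 43; y = λ·(29 - 43) - 50 ≡ 55. → (43, 55)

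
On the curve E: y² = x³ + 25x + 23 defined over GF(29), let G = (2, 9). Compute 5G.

Double-and-add on 5 = (101)₂. Start with G = (2, 9) for the leading 1-bit.
double: tangent at (2, 9): λ = (3·2² + 25)/(2·9) ≡ 8/18. 18⁻¹ ≡ 21 (mod 29), so λ ≡ 8·21 ≡ 23.
  x = λ² - 2 - 2 = 529 - 4 ≡ 3; y = λ·(2 - 3) - 9 ≡ 26. → (3, 26)
double: tangent at (3, 26): λ = (3·3² + 25)/(2·26) ≡ 23/23. 23⁻¹ ≡ 24 (mod 29), so λ ≡ 23·24 ≡ 1.
  x = λ² - 3 - 3 = 1 - 6 ≡ 24; y = λ·(3 - 24) - 26 ≡ 11. → (24, 11)
add G: (24, 11) + (2, 9). λ = (9 - 11)/(2 - 24) ≡ 27/7 mod 29. 7⁻¹ ≡ 25 (mod 29), so λ ≡ 8.
  x = λ² - 24 - 2 = 64 - 26 ≡ 9; y = λ·(24 - 9) - 11 ≡ 22. → (9, 22)

(9, 22)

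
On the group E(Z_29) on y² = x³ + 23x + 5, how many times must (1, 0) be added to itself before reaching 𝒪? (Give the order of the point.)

2P: (1, 0) + (1, 0): same x and y₁ ≡ -y₂, so the sum is 𝒪.
2P = 𝒪, so the order is 2.

2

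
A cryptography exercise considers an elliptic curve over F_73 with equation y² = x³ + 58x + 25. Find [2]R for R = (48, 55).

(59, 51)

tangent at (48, 55): λ = (3·48² + 58)/(2·55) ≡ 35/37. 37⁻¹ ≡ 2 (mod 73) since 37·2 = 74 ≡ 1, so λ ≡ 35·2 ≡ 70.
  x = λ² - 48 - 48 = 4900 - 96 ≡ 59; y = λ·(48 - 59) - 55 ≡ 51. → (59, 51)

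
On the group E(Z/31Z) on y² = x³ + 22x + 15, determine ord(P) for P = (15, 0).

2P: (15, 0) + (15, 0): same x and y₁ ≡ -y₂, so the sum is the point at infinity.
2P = the point at infinity, so the order is 2.

2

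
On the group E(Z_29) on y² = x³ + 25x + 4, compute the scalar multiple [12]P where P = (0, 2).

(6, 15)

Double-and-add on 12 = (1100)₂. Start with P = (0, 2) for the leading 1-bit.
double: tangent at (0, 2): λ = (3·0² + 25)/(2·2) ≡ 25/4. 4⁻¹ ≡ 22 (mod 29), so λ ≡ 25·22 ≡ 28.
  x = λ² - 0 - 0 = 784 - 0 ≡ 1; y = λ·(0 - 1) - 2 ≡ 28. → (1, 28)
add P: (1, 28) + (0, 2). λ = (2 - 28)/(0 - 1) ≡ 3/28 mod 29. 28⁻¹ ≡ 28 (mod 29), so λ ≡ 26.
  x = λ² - 1 - 0 = 676 - 1 ≡ 8; y = λ·(1 - 8) - 28 ≡ 22. → (8, 22)
double: tangent at (8, 22): λ = (3·8² + 25)/(2·22) ≡ 14/15. 15⁻¹ ≡ 2 (mod 29) since 15·2 = 30 ≡ 1, so λ ≡ 14·2 ≡ 28.
  x = λ² - 8 - 8 = 784 - 16 ≡ 14; y = λ·(8 - 14) - 22 ≡ 13. → (14, 13)
double: tangent at (14, 13): λ = (3·14² + 25)/(2·13) ≡ 4/26. 26⁻¹ ≡ 19 (mod 29) since 26·19 = 494 ≡ 1, so λ ≡ 4·19 ≡ 18.
  x = λ² - 14 - 14 = 324 - 28 ≡ 6; y = λ·(14 - 6) - 13 ≡ 15. → (6, 15)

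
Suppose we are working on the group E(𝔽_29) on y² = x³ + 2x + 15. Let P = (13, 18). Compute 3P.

Repeated addition: build up to 3P.
2P: tangent at (13, 18): λ = (3·13² + 2)/(2·18) ≡ 16/7. 7⁻¹ ≡ 25 (mod 29) since 7·25 = 175 ≡ 1, so λ ≡ 16·25 ≡ 23.
  x = λ² - 13 - 13 = 529 - 26 ≡ 10; y = λ·(13 - 10) - 18 ≡ 22. → (10, 22)
3P: (10, 22) + (13, 18). λ = (18 - 22)/(13 - 10) ≡ 25/3 mod 29. 3⁻¹ ≡ 10 (mod 29), so λ ≡ 18.
  x = λ² - 10 - 13 = 324 - 23 ≡ 11; y = λ·(10 - 11) - 22 ≡ 18. → (11, 18)

(11, 18)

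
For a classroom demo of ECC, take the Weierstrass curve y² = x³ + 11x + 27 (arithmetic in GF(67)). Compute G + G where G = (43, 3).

(65, 8)

tangent at (43, 3): λ = (3·43² + 11)/(2·3) ≡ 64/6. 6⁻¹ ≡ 56 (mod 67), so λ ≡ 64·56 ≡ 33.
  x = λ² - 43 - 43 = 1089 - 86 ≡ 65; y = λ·(43 - 65) - 3 ≡ 8. → (65, 8)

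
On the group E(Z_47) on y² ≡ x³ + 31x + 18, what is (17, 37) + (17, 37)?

(16, 45)

tangent at (17, 37): λ = (3·17² + 31)/(2·37) ≡ 5/27. 27⁻¹ ≡ 7 (mod 47), so λ ≡ 5·7 ≡ 35.
  x = λ² - 17 - 17 = 1225 - 34 ≡ 16; y = λ·(17 - 16) - 37 ≡ 45. → (16, 45)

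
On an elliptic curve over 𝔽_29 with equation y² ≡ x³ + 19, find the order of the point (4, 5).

10

2P: tangent at (4, 5): λ = (3·4² + 0)/(2·5) ≡ 19/10. 10⁻¹ ≡ 3 (mod 29) since 10·3 = 30 ≡ 1, so λ ≡ 19·3 ≡ 28.
  x = λ² - 4 - 4 = 784 - 8 ≡ 22; y = λ·(4 - 22) - 5 ≡ 13. → (22, 13)
3P: (22, 13) + (4, 5). λ = (5 - 13)/(4 - 22) ≡ 21/11 mod 29. 11⁻¹ ≡ 8 (mod 29), so λ ≡ 23.
  x = λ² - 22 - 4 = 529 - 26 ≡ 10; y = λ·(22 - 10) - 13 ≡ 2. → (10, 2)
4P: (10, 2) + (4, 5). λ = (5 - 2)/(4 - 10) ≡ 3/23 mod 29. 23⁻¹ ≡ 24 (mod 29) since 23·24 = 552 ≡ 1, so λ ≡ 14.
  x = λ² - 10 - 4 = 196 - 14 ≡ 8; y = λ·(10 - 8) - 2 ≡ 26. → (8, 26)
5P: (8, 26) + (4, 5). λ = (5 - 26)/(4 - 8) ≡ 8/25 mod 29. 25⁻¹ ≡ 7 (mod 29), so λ ≡ 27.
  x = λ² - 8 - 4 = 729 - 12 ≡ 21; y = λ·(8 - 21) - 26 ≡ 0. → (21, 0)
6P: (21, 0) + (4, 5). λ = (5 - 0)/(4 - 21) ≡ 5/12 mod 29. 12⁻¹ ≡ 17 (mod 29) since 12·17 = 204 ≡ 1, so λ ≡ 27.
  x = λ² - 21 - 4 = 729 - 25 ≡ 8; y = λ·(21 - 8) - 0 ≡ 3. → (8, 3)
7P: (8, 3) + (4, 5). λ = (5 - 3)/(4 - 8) ≡ 2/25 mod 29. 25⁻¹ ≡ 7 (mod 29) since 25·7 = 175 ≡ 1, so λ ≡ 14.
  x = λ² - 8 - 4 = 196 - 12 ≡ 10; y = λ·(8 - 10) - 3 ≡ 27. → (10, 27)
8P: (10, 27) + (4, 5). λ = (5 - 27)/(4 - 10) ≡ 7/23 mod 29. 23⁻¹ ≡ 24 (mod 29), so λ ≡ 23.
  x = λ² - 10 - 4 = 529 - 14 ≡ 22; y = λ·(10 - 22) - 27 ≡ 16. → (22, 16)
9P: (22, 16) + (4, 5). λ = (5 - 16)/(4 - 22) ≡ 18/11 mod 29. 11⁻¹ ≡ 8 (mod 29), so λ ≡ 28.
  x = λ² - 22 - 4 = 784 - 26 ≡ 4; y = λ·(22 - 4) - 16 ≡ 24. → (4, 24)
10P: (4, 24) + (4, 5): same x and y₁ ≡ -y₂, so the sum is the point at infinity.
10P = the point at infinity, so the order is 10.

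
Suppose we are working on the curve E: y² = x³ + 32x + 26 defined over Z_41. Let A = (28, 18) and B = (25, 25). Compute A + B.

(28, 18) + (25, 25). λ = (25 - 18)/(25 - 28) ≡ 7/38 mod 41. 38⁻¹ ≡ 27 (mod 41) since 38·27 = 1026 ≡ 1, so λ ≡ 25.
  x = λ² - 28 - 25 = 625 - 53 ≡ 39; y = λ·(28 - 39) - 18 ≡ 35. → (39, 35)

(39, 35)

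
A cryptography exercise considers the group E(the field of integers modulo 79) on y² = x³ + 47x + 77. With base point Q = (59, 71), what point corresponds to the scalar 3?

Repeated addition: build up to 3Q.
2Q: tangent at (59, 71): λ = (3·59² + 47)/(2·71) ≡ 62/63. 63⁻¹ ≡ 74 (mod 79), so λ ≡ 62·74 ≡ 6.
  x = λ² - 59 - 59 = 36 - 118 ≡ 76; y = λ·(59 - 76) - 71 ≡ 64. → (76, 64)
3Q: (76, 64) + (59, 71). λ = (71 - 64)/(59 - 76) ≡ 7/62 mod 79. 62⁻¹ ≡ 65 (mod 79), so λ ≡ 60.
  x = λ² - 76 - 59 = 3600 - 135 ≡ 68; y = λ·(76 - 68) - 64 ≡ 21. → (68, 21)

(68, 21)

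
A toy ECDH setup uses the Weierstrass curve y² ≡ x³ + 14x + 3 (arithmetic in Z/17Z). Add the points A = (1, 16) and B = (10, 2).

(8, 10)

(1, 16) + (10, 2). λ = (2 - 16)/(10 - 1) ≡ 3/9 mod 17. 9⁻¹ ≡ 2 (mod 17) since 9·2 = 18 ≡ 1, so λ ≡ 6.
  x = λ² - 1 - 10 = 36 - 11 ≡ 8; y = λ·(1 - 8) - 16 ≡ 10. → (8, 10)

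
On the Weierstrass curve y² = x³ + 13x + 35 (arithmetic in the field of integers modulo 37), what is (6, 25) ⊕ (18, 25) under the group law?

(13, 12)

(6, 25) + (18, 25). λ = (25 - 25)/(18 - 6) ≡ 0/12 mod 37. 12⁻¹ ≡ 34 (mod 37), so λ ≡ 0.
  x = λ² - 6 - 18 = 0 - 24 ≡ 13; y = λ·(6 - 13) - 25 ≡ 12. → (13, 12)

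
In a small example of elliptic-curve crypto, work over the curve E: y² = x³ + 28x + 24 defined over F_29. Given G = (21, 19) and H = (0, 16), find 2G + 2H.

First 2G:
Repeated addition: build up to 2G.
2G: tangent at (21, 19): λ = (3·21² + 28)/(2·19) ≡ 17/9. 9⁻¹ ≡ 13 (mod 29) since 9·13 = 117 ≡ 1, so λ ≡ 17·13 ≡ 18.
  x = λ² - 21 - 21 = 324 - 42 ≡ 21; y = λ·(21 - 21) - 19 ≡ 10. → (21, 10)
2G = (21, 10).
Next 2H:
Repeated addition: build up to 2H.
2H: tangent at (0, 16): λ = (3·0² + 28)/(2·16) ≡ 28/3. 3⁻¹ ≡ 10 (mod 29), so λ ≡ 28·10 ≡ 19.
  x = λ² - 0 - 0 = 361 - 0 ≡ 13; y = λ·(0 - 13) - 16 ≡ 27. → (13, 27)
2H = (13, 27).
Finally 2G + 2H:
(21, 10) + (13, 27). λ = (27 - 10)/(13 - 21) ≡ 17/21 mod 29. 21⁻¹ ≡ 18 (mod 29), so λ ≡ 16.
  x = λ² - 21 - 13 = 256 - 34 ≡ 19; y = λ·(21 - 19) - 10 ≡ 22. → (19, 22)

(19, 22)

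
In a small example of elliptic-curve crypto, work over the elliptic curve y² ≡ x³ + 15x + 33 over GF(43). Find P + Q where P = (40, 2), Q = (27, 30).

(30, 36)

(40, 2) + (27, 30). λ = (30 - 2)/(27 - 40) ≡ 28/30 mod 43. 30⁻¹ ≡ 33 (mod 43), so λ ≡ 21.
  x = λ² - 40 - 27 = 441 - 67 ≡ 30; y = λ·(40 - 30) - 2 ≡ 36. → (30, 36)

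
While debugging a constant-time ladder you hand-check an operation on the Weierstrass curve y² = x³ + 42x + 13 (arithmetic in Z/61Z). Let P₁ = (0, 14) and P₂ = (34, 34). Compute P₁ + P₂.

(0, 14) + (34, 34). λ = (34 - 14)/(34 - 0) ≡ 20/34 mod 61. 34⁻¹ ≡ 9 (mod 61), so λ ≡ 58.
  x = λ² - 0 - 34 = 3364 - 34 ≡ 36; y = λ·(0 - 36) - 14 ≡ 33. → (36, 33)

(36, 33)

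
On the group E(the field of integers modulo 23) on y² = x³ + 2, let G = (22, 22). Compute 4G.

Repeated addition: build up to 4G.
2G: tangent at (22, 22): λ = (3·22² + 0)/(2·22) ≡ 3/21. 21⁻¹ ≡ 11 (mod 23), so λ ≡ 3·11 ≡ 10.
  x = λ² - 22 - 22 = 100 - 44 ≡ 10; y = λ·(22 - 10) - 22 ≡ 6. → (10, 6)
3G: (10, 6) + (22, 22). λ = (22 - 6)/(22 - 10) ≡ 16/12 mod 23. 12⁻¹ ≡ 2 (mod 23), so λ ≡ 9.
  x = λ² - 10 - 22 = 81 - 32 ≡ 3; y = λ·(10 - 3) - 6 ≡ 11. → (3, 11)
4G: (3, 11) + (22, 22). λ = (22 - 11)/(22 - 3) ≡ 11/19 mod 23. 19⁻¹ ≡ 17 (mod 23), so λ ≡ 3.
  x = λ² - 3 - 22 = 9 - 25 ≡ 7; y = λ·(3 - 7) - 11 ≡ 0. → (7, 0)

(7, 0)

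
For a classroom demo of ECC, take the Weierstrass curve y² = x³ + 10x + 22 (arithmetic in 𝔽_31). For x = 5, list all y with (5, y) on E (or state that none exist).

x³ + 10x + 22 = 197 ≡ 11 (mod 31).
11 is a non-residue mod 31; no y exists.

none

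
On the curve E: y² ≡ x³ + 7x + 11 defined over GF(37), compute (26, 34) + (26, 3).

O

The two points share x = 26 and their y-coordinates satisfy 34 + 3 ≡ 0 (mod 37), so they are inverses. Their sum is O.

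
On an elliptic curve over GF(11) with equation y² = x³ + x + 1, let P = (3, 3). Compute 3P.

(0, 10)

Repeated addition: build up to 3P.
2P: tangent at (3, 3): λ = (3·3² + 1)/(2·3) ≡ 6/6. 6⁻¹ ≡ 2 (mod 11), so λ ≡ 6·2 ≡ 1.
  x = λ² - 3 - 3 = 1 - 6 ≡ 6; y = λ·(3 - 6) - 3 ≡ 5. → (6, 5)
3P: (6, 5) + (3, 3). λ = (3 - 5)/(3 - 6) ≡ 9/8 mod 11. 8⁻¹ ≡ 7 (mod 11) since 8·7 = 56 ≡ 1, so λ ≡ 8.
  x = λ² - 6 - 3 = 64 - 9 ≡ 0; y = λ·(6 - 0) - 5 ≡ 10. → (0, 10)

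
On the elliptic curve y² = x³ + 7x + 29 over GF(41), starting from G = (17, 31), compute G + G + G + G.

Double-and-add on 4 = (100)₂. Start with G = (17, 31) for the leading 1-bit.
double: tangent at (17, 31): λ = (3·17² + 7)/(2·31) ≡ 13/21. 21⁻¹ ≡ 2 (mod 41), so λ ≡ 13·2 ≡ 26.
  x = λ² - 17 - 17 = 676 - 34 ≡ 27; y = λ·(17 - 27) - 31 ≡ 37. → (27, 37)
double: tangent at (27, 37): λ = (3·27² + 7)/(2·37) ≡ 21/33. 33⁻¹ ≡ 5 (mod 41), so λ ≡ 21·5 ≡ 23.
  x = λ² - 27 - 27 = 529 - 54 ≡ 24; y = λ·(27 - 24) - 37 ≡ 32. → (24, 32)

(24, 32)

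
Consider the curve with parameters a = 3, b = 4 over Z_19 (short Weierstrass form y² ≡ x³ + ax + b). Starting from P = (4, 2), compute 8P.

Repeated addition: build up to 8P.
2P: tangent at (4, 2): λ = (3·4² + 3)/(2·2) ≡ 13/4. 4⁻¹ ≡ 5 (mod 19) since 4·5 = 20 ≡ 1, so λ ≡ 13·5 ≡ 8.
  x = λ² - 4 - 4 = 64 - 8 ≡ 18; y = λ·(4 - 18) - 2 ≡ 0. → (18, 0)
3P: (18, 0) + (4, 2). λ = (2 - 0)/(4 - 18) ≡ 2/5 mod 19. 5⁻¹ ≡ 4 (mod 19), so λ ≡ 8.
  x = λ² - 18 - 4 = 64 - 22 ≡ 4; y = λ·(18 - 4) - 0 ≡ 17. → (4, 17)
4P: (4, 17) + (4, 2): same x and y₁ ≡ -y₂, so the sum is the point at infinity.
5P: the point at infinity + (4, 2) = (4, 2) (identity).
6P: tangent at (4, 2): λ = (3·4² + 3)/(2·2) ≡ 13/4. 4⁻¹ ≡ 5 (mod 19), so λ ≡ 13·5 ≡ 8.
  x = λ² - 4 - 4 = 64 - 8 ≡ 18; y = λ·(4 - 18) - 2 ≡ 0. → (18, 0)
7P: (18, 0) + (4, 2). λ = (2 - 0)/(4 - 18) ≡ 2/5 mod 19. 5⁻¹ ≡ 4 (mod 19), so λ ≡ 8.
  x = λ² - 18 - 4 = 64 - 22 ≡ 4; y = λ·(18 - 4) - 0 ≡ 17. → (4, 17)
8P: (4, 17) + (4, 2): same x and y₁ ≡ -y₂, so the sum is the point at infinity.

O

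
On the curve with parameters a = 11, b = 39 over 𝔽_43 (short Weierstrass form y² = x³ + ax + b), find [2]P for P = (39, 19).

tangent at (39, 19): λ = (3·39² + 11)/(2·19) ≡ 16/38. 38⁻¹ ≡ 17 (mod 43), so λ ≡ 16·17 ≡ 14.
  x = λ² - 39 - 39 = 196 - 78 ≡ 32; y = λ·(39 - 32) - 19 ≡ 36. → (32, 36)

(32, 36)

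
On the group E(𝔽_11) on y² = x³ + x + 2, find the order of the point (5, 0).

2

2P: (5, 0) + (5, 0): same x and y₁ ≡ -y₂, so the sum is the point at infinity.
2P = the point at infinity, so the order is 2.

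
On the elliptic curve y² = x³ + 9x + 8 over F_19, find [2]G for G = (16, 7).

tangent at (16, 7): λ = (3·16² + 9)/(2·7) ≡ 17/14. 14⁻¹ ≡ 15 (mod 19), so λ ≡ 17·15 ≡ 8.
  x = λ² - 16 - 16 = 64 - 32 ≡ 13; y = λ·(16 - 13) - 7 ≡ 17. → (13, 17)

(13, 17)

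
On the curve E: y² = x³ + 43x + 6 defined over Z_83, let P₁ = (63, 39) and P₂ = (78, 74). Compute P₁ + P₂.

(12, 80)

(63, 39) + (78, 74). λ = (74 - 39)/(78 - 63) ≡ 35/15 mod 83. 15⁻¹ ≡ 72 (mod 83) since 15·72 = 1080 ≡ 1, so λ ≡ 30.
  x = λ² - 63 - 78 = 900 - 141 ≡ 12; y = λ·(63 - 12) - 39 ≡ 80. → (12, 80)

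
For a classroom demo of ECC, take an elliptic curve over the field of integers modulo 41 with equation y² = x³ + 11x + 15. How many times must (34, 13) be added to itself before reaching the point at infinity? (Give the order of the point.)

12

2P: tangent at (34, 13): λ = (3·34² + 11)/(2·13) ≡ 35/26. 26⁻¹ ≡ 30 (mod 41), so λ ≡ 35·30 ≡ 25.
  x = λ² - 34 - 34 = 625 - 68 ≡ 24; y = λ·(34 - 24) - 13 ≡ 32. → (24, 32)
3P: (24, 32) + (34, 13). λ = (13 - 32)/(34 - 24) ≡ 22/10 mod 41. 10⁻¹ ≡ 37 (mod 41), so λ ≡ 35.
  x = λ² - 24 - 34 = 1225 - 58 ≡ 19; y = λ·(24 - 19) - 32 ≡ 20. → (19, 20)
4P: (19, 20) + (34, 13). λ = (13 - 20)/(34 - 19) ≡ 34/15 mod 41. 15⁻¹ ≡ 11 (mod 41), so λ ≡ 5.
  x = λ² - 19 - 34 = 25 - 53 ≡ 13; y = λ·(19 - 13) - 20 ≡ 10. → (13, 10)
5P: (13, 10) + (34, 13). λ = (13 - 10)/(34 - 13) ≡ 3/21 mod 41. 21⁻¹ ≡ 2 (mod 41), so λ ≡ 6.
  x = λ² - 13 - 34 = 36 - 47 ≡ 30; y = λ·(13 - 30) - 10 ≡ 11. → (30, 11)
6P: (30, 11) + (34, 13). λ = (13 - 11)/(34 - 30) ≡ 2/4 mod 41. 4⁻¹ ≡ 31 (mod 41) since 4·31 = 124 ≡ 1, so λ ≡ 21.
  x = λ² - 30 - 34 = 441 - 64 ≡ 8; y = λ·(30 - 8) - 11 ≡ 0. → (8, 0)
7P: (8, 0) + (34, 13). λ = (13 - 0)/(34 - 8) ≡ 13/26 mod 41. 26⁻¹ ≡ 30 (mod 41), so λ ≡ 21.
  x = λ² - 8 - 34 = 441 - 42 ≡ 30; y = λ·(8 - 30) - 0 ≡ 30. → (30, 30)
8P: (30, 30) + (34, 13). λ = (13 - 30)/(34 - 30) ≡ 24/4 mod 41. 4⁻¹ ≡ 31 (mod 41), so λ ≡ 6.
  x = λ² - 30 - 34 = 36 - 64 ≡ 13; y = λ·(30 - 13) - 30 ≡ 31. → (13, 31)
9P: (13, 31) + (34, 13). λ = (13 - 31)/(34 - 13) ≡ 23/21 mod 41. 21⁻¹ ≡ 2 (mod 41), so λ ≡ 5.
  x = λ² - 13 - 34 = 25 - 47 ≡ 19; y = λ·(13 - 19) - 31 ≡ 21. → (19, 21)
10P: (19, 21) + (34, 13). λ = (13 - 21)/(34 - 19) ≡ 33/15 mod 41. 15⁻¹ ≡ 11 (mod 41), so λ ≡ 35.
  x = λ² - 19 - 34 = 1225 - 53 ≡ 24; y = λ·(19 - 24) - 21 ≡ 9. → (24, 9)
11P: (24, 9) + (34, 13). λ = (13 - 9)/(34 - 24) ≡ 4/10 mod 41. 10⁻¹ ≡ 37 (mod 41), so λ ≡ 25.
  x = λ² - 24 - 34 = 625 - 58 ≡ 34; y = λ·(24 - 34) - 9 ≡ 28. → (34, 28)
12P: (34, 28) + (34, 13): same x and y₁ ≡ -y₂, so the sum is the point at infinity.
12P = the point at infinity, so the order is 12.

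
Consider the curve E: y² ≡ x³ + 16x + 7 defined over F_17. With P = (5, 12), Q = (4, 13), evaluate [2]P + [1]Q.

(11, 1)

First 2P:
Repeated addition: build up to 2P.
2P: tangent at (5, 12): λ = (3·5² + 16)/(2·12) ≡ 6/7. 7⁻¹ ≡ 5 (mod 17), so λ ≡ 6·5 ≡ 13.
  x = λ² - 5 - 5 = 169 - 10 ≡ 6; y = λ·(5 - 6) - 12 ≡ 9. → (6, 9)
2P = (6, 9).
Finally 2P + Q:
(6, 9) + (4, 13). λ = (13 - 9)/(4 - 6) ≡ 4/15 mod 17. 15⁻¹ ≡ 8 (mod 17), so λ ≡ 15.
  x = λ² - 6 - 4 = 225 - 10 ≡ 11; y = λ·(6 - 11) - 9 ≡ 1. → (11, 1)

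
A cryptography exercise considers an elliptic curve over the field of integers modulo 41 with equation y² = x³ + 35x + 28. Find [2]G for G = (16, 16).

tangent at (16, 16): λ = (3·16² + 35)/(2·16) ≡ 24/32. 32⁻¹ ≡ 9 (mod 41) since 32·9 = 288 ≡ 1, so λ ≡ 24·9 ≡ 11.
  x = λ² - 16 - 16 = 121 - 32 ≡ 7; y = λ·(16 - 7) - 16 ≡ 1. → (7, 1)

(7, 1)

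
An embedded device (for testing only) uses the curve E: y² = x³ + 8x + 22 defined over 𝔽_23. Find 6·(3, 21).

Write P = (3, 21).
Double-and-add on 6 = (110)₂. Start with P = (3, 21) for the leading 1-bit.
double: tangent at (3, 21): λ = (3·3² + 8)/(2·21) ≡ 12/19. 19⁻¹ ≡ 17 (mod 23), so λ ≡ 12·17 ≡ 20.
  x = λ² - 3 - 3 = 400 - 6 ≡ 3; y = λ·(3 - 3) - 21 ≡ 2. → (3, 2)
add P: (3, 2) + (3, 21): same x and y₁ ≡ -y₂, so the sum is the point at infinity.
double: the point at infinity + the point at infinity = the point at infinity (identity).

O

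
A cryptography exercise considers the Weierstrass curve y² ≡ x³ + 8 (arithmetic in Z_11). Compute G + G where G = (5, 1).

tangent at (5, 1): λ = (3·5² + 0)/(2·1) ≡ 9/2. 2⁻¹ ≡ 6 (mod 11) since 2·6 = 12 ≡ 1, so λ ≡ 9·6 ≡ 10.
  x = λ² - 5 - 5 = 100 - 10 ≡ 2; y = λ·(5 - 2) - 1 ≡ 7. → (2, 7)

(2, 7)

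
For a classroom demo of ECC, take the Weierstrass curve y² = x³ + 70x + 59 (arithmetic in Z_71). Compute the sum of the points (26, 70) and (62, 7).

(26, 70) + (62, 7). λ = (7 - 70)/(62 - 26) ≡ 8/36 mod 71. 36⁻¹ ≡ 2 (mod 71), so λ ≡ 16.
  x = λ² - 26 - 62 = 256 - 88 ≡ 26; y = λ·(26 - 26) - 70 ≡ 1. → (26, 1)

(26, 1)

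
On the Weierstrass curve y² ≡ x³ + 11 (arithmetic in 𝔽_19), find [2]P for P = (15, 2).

tangent at (15, 2): λ = (3·15² + 0)/(2·2) ≡ 10/4. 4⁻¹ ≡ 5 (mod 19), so λ ≡ 10·5 ≡ 12.
  x = λ² - 15 - 15 = 144 - 30 ≡ 0; y = λ·(15 - 0) - 2 ≡ 7. → (0, 7)

(0, 7)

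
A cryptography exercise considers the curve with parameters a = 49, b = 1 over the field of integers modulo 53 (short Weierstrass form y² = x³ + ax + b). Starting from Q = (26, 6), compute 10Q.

(18, 39)

Double-and-add on 10 = (1010)₂. Start with Q = (26, 6) for the leading 1-bit.
double: tangent at (26, 6): λ = (3·26² + 49)/(2·6) ≡ 10/12. 12⁻¹ ≡ 31 (mod 53), so λ ≡ 10·31 ≡ 45.
  x = λ² - 26 - 26 = 2025 - 52 ≡ 12; y = λ·(26 - 12) - 6 ≡ 41. → (12, 41)
double: tangent at (12, 41): λ = (3·12² + 49)/(2·41) ≡ 4/29. 29⁻¹ ≡ 11 (mod 53), so λ ≡ 4·11 ≡ 44.
  x = λ² - 12 - 12 = 1936 - 24 ≡ 4; y = λ·(12 - 4) - 41 ≡ 46. → (4, 46)
add Q: (4, 46) + (26, 6). λ = (6 - 46)/(26 - 4) ≡ 13/22 mod 53. 22⁻¹ ≡ 41 (mod 53), so λ ≡ 3.
  x = λ² - 4 - 26 = 9 - 30 ≡ 32; y = λ·(4 - 32) - 46 ≡ 29. → (32, 29)
double: tangent at (32, 29): λ = (3·32² + 49)/(2·29) ≡ 47/5. 5⁻¹ ≡ 32 (mod 53), so λ ≡ 47·32 ≡ 20.
  x = λ² - 32 - 32 = 400 - 64 ≡ 18; y = λ·(32 - 18) - 29 ≡ 39. → (18, 39)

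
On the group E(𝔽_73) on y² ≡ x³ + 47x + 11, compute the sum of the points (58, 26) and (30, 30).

(61, 37)

(58, 26) + (30, 30). λ = (30 - 26)/(30 - 58) ≡ 4/45 mod 73. 45⁻¹ ≡ 13 (mod 73) since 45·13 = 585 ≡ 1, so λ ≡ 52.
  x = λ² - 58 - 30 = 2704 - 88 ≡ 61; y = λ·(58 - 61) - 26 ≡ 37. → (61, 37)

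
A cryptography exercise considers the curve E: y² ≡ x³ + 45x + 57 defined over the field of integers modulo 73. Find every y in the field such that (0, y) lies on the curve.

35, 38

x³ + 45x + 57 = 57 ≡ 57 (mod 73).
Square roots of 57 mod 73: 35 and 38 (since 35² = 1225 ≡ 57).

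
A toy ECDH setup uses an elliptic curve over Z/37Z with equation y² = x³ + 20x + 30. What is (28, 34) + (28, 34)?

(2, 35)

tangent at (28, 34): λ = (3·28² + 20)/(2·34) ≡ 4/31. 31⁻¹ ≡ 6 (mod 37) since 31·6 = 186 ≡ 1, so λ ≡ 4·6 ≡ 24.
  x = λ² - 28 - 28 = 576 - 56 ≡ 2; y = λ·(28 - 2) - 34 ≡ 35. → (2, 35)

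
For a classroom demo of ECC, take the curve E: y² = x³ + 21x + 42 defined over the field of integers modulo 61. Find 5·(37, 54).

Write Q = (37, 54).
Repeated addition: build up to 5Q.
2Q: tangent at (37, 54): λ = (3·37² + 21)/(2·54) ≡ 41/47. 47⁻¹ ≡ 13 (mod 61), so λ ≡ 41·13 ≡ 45.
  x = λ² - 37 - 37 = 2025 - 74 ≡ 60; y = λ·(37 - 60) - 54 ≡ 9. → (60, 9)
3Q: (60, 9) + (37, 54). λ = (54 - 9)/(37 - 60) ≡ 45/38 mod 61. 38⁻¹ ≡ 53 (mod 61), so λ ≡ 6.
  x = λ² - 60 - 37 = 36 - 97 ≡ 0; y = λ·(60 - 0) - 9 ≡ 46. → (0, 46)
4Q: (0, 46) + (37, 54). λ = (54 - 46)/(37 - 0) ≡ 8/37 mod 61. 37⁻¹ ≡ 33 (mod 61), so λ ≡ 20.
  x = λ² - 0 - 37 = 400 - 37 ≡ 58; y = λ·(0 - 58) - 46 ≡ 14. → (58, 14)
5Q: (58, 14) + (37, 54). λ = (54 - 14)/(37 - 58) ≡ 40/40 mod 61. 40⁻¹ ≡ 29 (mod 61) since 40·29 = 1160 ≡ 1, so λ ≡ 1.
  x = λ² - 58 - 37 = 1 - 95 ≡ 28; y = λ·(58 - 28) - 14 ≡ 16. → (28, 16)

(28, 16)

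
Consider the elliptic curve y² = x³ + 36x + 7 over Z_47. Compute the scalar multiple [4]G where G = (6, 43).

Double-and-add on 4 = (100)₂. Start with G = (6, 43) for the leading 1-bit.
double: tangent at (6, 43): λ = (3·6² + 36)/(2·43) ≡ 3/39. 39⁻¹ ≡ 41 (mod 47) since 39·41 = 1599 ≡ 1, so λ ≡ 3·41 ≡ 29.
  x = λ² - 6 - 6 = 841 - 12 ≡ 30; y = λ·(6 - 30) - 43 ≡ 13. → (30, 13)
double: tangent at (30, 13): λ = (3·30² + 36)/(2·13) ≡ 10/26. 26⁻¹ ≡ 38 (mod 47) since 26·38 = 988 ≡ 1, so λ ≡ 10·38 ≡ 4.
  x = λ² - 30 - 30 = 16 - 60 ≡ 3; y = λ·(30 - 3) - 13 ≡ 1. → (3, 1)

(3, 1)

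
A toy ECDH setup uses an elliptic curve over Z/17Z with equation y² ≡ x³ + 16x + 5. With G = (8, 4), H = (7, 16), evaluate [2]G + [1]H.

(12, 15)

First 2G:
Repeated addition: build up to 2G.
2G: tangent at (8, 4): λ = (3·8² + 16)/(2·4) ≡ 4/8. 8⁻¹ ≡ 15 (mod 17) since 8·15 = 120 ≡ 1, so λ ≡ 4·15 ≡ 9.
  x = λ² - 8 - 8 = 81 - 16 ≡ 14; y = λ·(8 - 14) - 4 ≡ 10. → (14, 10)
2G = (14, 10).
Finally 2G + H:
(14, 10) + (7, 16). λ = (16 - 10)/(7 - 14) ≡ 6/10 mod 17. 10⁻¹ ≡ 12 (mod 17) since 10·12 = 120 ≡ 1, so λ ≡ 4.
  x = λ² - 14 - 7 = 16 - 21 ≡ 12; y = λ·(14 - 12) - 10 ≡ 15. → (12, 15)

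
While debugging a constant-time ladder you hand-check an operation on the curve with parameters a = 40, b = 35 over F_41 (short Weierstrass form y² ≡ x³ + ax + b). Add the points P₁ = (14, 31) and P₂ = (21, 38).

(7, 17)

(14, 31) + (21, 38). λ = (38 - 31)/(21 - 14) ≡ 7/7 mod 41. 7⁻¹ ≡ 6 (mod 41) since 7·6 = 42 ≡ 1, so λ ≡ 1.
  x = λ² - 14 - 21 = 1 - 35 ≡ 7; y = λ·(14 - 7) - 31 ≡ 17. → (7, 17)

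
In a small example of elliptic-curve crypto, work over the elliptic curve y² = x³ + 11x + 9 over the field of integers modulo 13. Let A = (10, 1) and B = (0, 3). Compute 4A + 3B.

First 4A:
Repeated addition: build up to 4A.
2A: tangent at (10, 1): λ = (3·10² + 11)/(2·1) ≡ 12/2. 2⁻¹ ≡ 7 (mod 13) since 2·7 = 14 ≡ 1, so λ ≡ 12·7 ≡ 6.
  x = λ² - 10 - 10 = 36 - 20 ≡ 3; y = λ·(10 - 3) - 1 ≡ 2. → (3, 2)
3A: (3, 2) + (10, 1). λ = (1 - 2)/(10 - 3) ≡ 12/7 mod 13. 7⁻¹ ≡ 2 (mod 13), so λ ≡ 11.
  x = λ² - 3 - 10 = 121 - 13 ≡ 4; y = λ·(3 - 4) - 2 ≡ 0. → (4, 0)
4A: (4, 0) + (10, 1). λ = (1 - 0)/(10 - 4) ≡ 1/6 mod 13. 6⁻¹ ≡ 11 (mod 13) since 6·11 = 66 ≡ 1, so λ ≡ 11.
  x = λ² - 4 - 10 = 121 - 14 ≡ 3; y = λ·(4 - 3) - 0 ≡ 11. → (3, 11)
4A = (3, 11).
Next 3B:
Repeated addition: build up to 3B.
2B: tangent at (0, 3): λ = (3·0² + 11)/(2·3) ≡ 11/6. 6⁻¹ ≡ 11 (mod 13), so λ ≡ 11·11 ≡ 4.
  x = λ² - 0 - 0 = 16 - 0 ≡ 3; y = λ·(0 - 3) - 3 ≡ 11. → (3, 11)
3B: (3, 11) + (0, 3). λ = (3 - 11)/(0 - 3) ≡ 5/10 mod 13. 10⁻¹ ≡ 4 (mod 13), so λ ≡ 7.
  x = λ² - 3 - 0 = 49 - 3 ≡ 7; y = λ·(3 - 7) - 11 ≡ 0. → (7, 0)
3B = (7, 0).
Finally 4A + 3B:
(3, 11) + (7, 0). λ = (0 - 11)/(7 - 3) ≡ 2/4 mod 13. 4⁻¹ ≡ 10 (mod 13), so λ ≡ 7.
  x = λ² - 3 - 7 = 49 - 10 ≡ 0; y = λ·(3 - 0) - 11 ≡ 10. → (0, 10)

(0, 10)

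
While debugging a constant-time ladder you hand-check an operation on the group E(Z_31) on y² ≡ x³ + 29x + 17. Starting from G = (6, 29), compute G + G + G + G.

Repeated addition: build up to 4G.
2G: tangent at (6, 29): λ = (3·6² + 29)/(2·29) ≡ 13/27. 27⁻¹ ≡ 23 (mod 31), so λ ≡ 13·23 ≡ 20.
  x = λ² - 6 - 6 = 400 - 12 ≡ 16; y = λ·(6 - 16) - 29 ≡ 19. → (16, 19)
3G: (16, 19) + (6, 29). λ = (29 - 19)/(6 - 16) ≡ 10/21 mod 31. 21⁻¹ ≡ 3 (mod 31) since 21·3 = 63 ≡ 1, so λ ≡ 30.
  x = λ² - 16 - 6 = 900 - 22 ≡ 10; y = λ·(16 - 10) - 19 ≡ 6. → (10, 6)
4G: (10, 6) + (6, 29). λ = (29 - 6)/(6 - 10) ≡ 23/27 mod 31. 27⁻¹ ≡ 23 (mod 31), so λ ≡ 2.
  x = λ² - 10 - 6 = 4 - 16 ≡ 19; y = λ·(10 - 19) - 6 ≡ 7. → (19, 7)

(19, 7)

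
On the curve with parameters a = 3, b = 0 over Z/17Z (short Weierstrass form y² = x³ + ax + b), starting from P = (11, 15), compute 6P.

Double-and-add on 6 = (110)₂. Start with P = (11, 15) for the leading 1-bit.
double: tangent at (11, 15): λ = (3·11² + 3)/(2·15) ≡ 9/13. 13⁻¹ ≡ 4 (mod 17), so λ ≡ 9·4 ≡ 2.
  x = λ² - 11 - 11 = 4 - 22 ≡ 16; y = λ·(11 - 16) - 15 ≡ 9. → (16, 9)
add P: (16, 9) + (11, 15). λ = (15 - 9)/(11 - 16) ≡ 6/12 mod 17. 12⁻¹ ≡ 10 (mod 17) since 12·10 = 120 ≡ 1, so λ ≡ 9.
  x = λ² - 16 - 11 = 81 - 27 ≡ 3; y = λ·(16 - 3) - 9 ≡ 6. → (3, 6)
double: tangent at (3, 6): λ = (3·3² + 3)/(2·6) ≡ 13/12. 12⁻¹ ≡ 10 (mod 17) since 12·10 = 120 ≡ 1, so λ ≡ 13·10 ≡ 11.
  x = λ² - 3 - 3 = 121 - 6 ≡ 13; y = λ·(3 - 13) - 6 ≡ 3. → (13, 3)

(13, 3)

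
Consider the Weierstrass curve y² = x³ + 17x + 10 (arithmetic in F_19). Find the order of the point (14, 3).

7

2P: tangent at (14, 3): λ = (3·14² + 17)/(2·3) ≡ 16/6. 6⁻¹ ≡ 16 (mod 19), so λ ≡ 16·16 ≡ 9.
  x = λ² - 14 - 14 = 81 - 28 ≡ 15; y = λ·(14 - 15) - 3 ≡ 7. → (15, 7)
3P: (15, 7) + (14, 3). λ = (3 - 7)/(14 - 15) ≡ 15/18 mod 19. 18⁻¹ ≡ 18 (mod 19) since 18·18 = 324 ≡ 1, so λ ≡ 4.
  x = λ² - 15 - 14 = 16 - 29 ≡ 6; y = λ·(15 - 6) - 7 ≡ 10. → (6, 10)
4P: (6, 10) + (14, 3). λ = (3 - 10)/(14 - 6) ≡ 12/8 mod 19. 8⁻¹ ≡ 12 (mod 19), so λ ≡ 11.
  x = λ² - 6 - 14 = 121 - 20 ≡ 6; y = λ·(6 - 6) - 10 ≡ 9. → (6, 9)
5P: (6, 9) + (14, 3). λ = (3 - 9)/(14 - 6) ≡ 13/8 mod 19. 8⁻¹ ≡ 12 (mod 19), so λ ≡ 4.
  x = λ² - 6 - 14 = 16 - 20 ≡ 15; y = λ·(6 - 15) - 9 ≡ 12. → (15, 12)
6P: (15, 12) + (14, 3). λ = (3 - 12)/(14 - 15) ≡ 10/18 mod 19. 18⁻¹ ≡ 18 (mod 19) since 18·18 = 324 ≡ 1, so λ ≡ 9.
  x = λ² - 15 - 14 = 81 - 29 ≡ 14; y = λ·(15 - 14) - 12 ≡ 16. → (14, 16)
7P: (14, 16) + (14, 3): same x and y₁ ≡ -y₂, so the sum is O.
7P = O, so the order is 7.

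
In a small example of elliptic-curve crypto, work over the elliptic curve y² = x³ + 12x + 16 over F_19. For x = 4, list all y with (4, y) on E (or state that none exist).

none

x³ + 12x + 16 = 128 ≡ 14 (mod 19).
14 is a non-residue mod 19; no y exists.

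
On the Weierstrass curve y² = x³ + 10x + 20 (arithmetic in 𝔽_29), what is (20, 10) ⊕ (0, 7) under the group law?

(22, 10)

(20, 10) + (0, 7). λ = (7 - 10)/(0 - 20) ≡ 26/9 mod 29. 9⁻¹ ≡ 13 (mod 29) since 9·13 = 117 ≡ 1, so λ ≡ 19.
  x = λ² - 20 - 0 = 361 - 20 ≡ 22; y = λ·(20 - 22) - 10 ≡ 10. → (22, 10)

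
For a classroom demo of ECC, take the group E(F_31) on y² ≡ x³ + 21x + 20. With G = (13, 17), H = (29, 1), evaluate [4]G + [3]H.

(2, 15)

First 4G:
Double-and-add on 4 = (100)₂. Start with G = (13, 17) for the leading 1-bit.
double: tangent at (13, 17): λ = (3·13² + 21)/(2·17) ≡ 1/3. 3⁻¹ ≡ 21 (mod 31), so λ ≡ 1·21 ≡ 21.
  x = λ² - 13 - 13 = 441 - 26 ≡ 12; y = λ·(13 - 12) - 17 ≡ 4. → (12, 4)
double: tangent at (12, 4): λ = (3·12² + 21)/(2·4) ≡ 19/8. 8⁻¹ ≡ 4 (mod 31), so λ ≡ 19·4 ≡ 14.
  x = λ² - 12 - 12 = 196 - 24 ≡ 17; y = λ·(12 - 17) - 4 ≡ 19. → (17, 19)
4G = (17, 19).
Next 3H:
Repeated addition: build up to 3H.
2H: tangent at (29, 1): λ = (3·29² + 21)/(2·1) ≡ 2/2. 2⁻¹ ≡ 16 (mod 31), so λ ≡ 2·16 ≡ 1.
  x = λ² - 29 - 29 = 1 - 58 ≡ 5; y = λ·(29 - 5) - 1 ≡ 23. → (5, 23)
3H: (5, 23) + (29, 1). λ = (1 - 23)/(29 - 5) ≡ 9/24 mod 31. 24⁻¹ ≡ 22 (mod 31), so λ ≡ 12.
  x = λ² - 5 - 29 = 144 - 34 ≡ 17; y = λ·(5 - 17) - 23 ≡ 19. → (17, 19)
3H = (17, 19).
Finally 4G + 3H:
tangent at (17, 19): λ = (3·17² + 21)/(2·19) ≡ 20/7. 7⁻¹ ≡ 9 (mod 31), so λ ≡ 20·9 ≡ 25.
  x = λ² - 17 - 17 = 625 - 34 ≡ 2; y = λ·(17 - 2) - 19 ≡ 15. → (2, 15)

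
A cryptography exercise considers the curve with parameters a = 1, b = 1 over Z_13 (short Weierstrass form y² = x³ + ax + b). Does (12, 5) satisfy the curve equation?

y² = 5² ≡ 12; x³ + 1x + 1 = 1741 ≡ 12 (mod 13). 12 = 12.

yes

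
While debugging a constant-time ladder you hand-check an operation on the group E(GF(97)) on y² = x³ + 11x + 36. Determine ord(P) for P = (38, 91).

5

2P: tangent at (38, 91): λ = (3·38² + 11)/(2·91) ≡ 75/85. 85⁻¹ ≡ 8 (mod 97), so λ ≡ 75·8 ≡ 18.
  x = λ² - 38 - 38 = 324 - 76 ≡ 54; y = λ·(38 - 54) - 91 ≡ 9. → (54, 9)
3P: (54, 9) + (38, 91). λ = (91 - 9)/(38 - 54) ≡ 82/81 mod 97. 81⁻¹ ≡ 6 (mod 97), so λ ≡ 7.
  x = λ² - 54 - 38 = 49 - 92 ≡ 54; y = λ·(54 - 54) - 9 ≡ 88. → (54, 88)
4P: (54, 88) + (38, 91). λ = (91 - 88)/(38 - 54) ≡ 3/81 mod 97. 81⁻¹ ≡ 6 (mod 97), so λ ≡ 18.
  x = λ² - 54 - 38 = 324 - 92 ≡ 38; y = λ·(54 - 38) - 88 ≡ 6. → (38, 6)
5P: (38, 6) + (38, 91): same x and y₁ ≡ -y₂, so the sum is O.
5P = O, so the order is 5.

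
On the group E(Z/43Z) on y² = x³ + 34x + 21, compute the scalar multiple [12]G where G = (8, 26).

Double-and-add on 12 = (1100)₂. Start with G = (8, 26) for the leading 1-bit.
double: tangent at (8, 26): λ = (3·8² + 34)/(2·26) ≡ 11/9. 9⁻¹ ≡ 24 (mod 43) since 9·24 = 216 ≡ 1, so λ ≡ 11·24 ≡ 6.
  x = λ² - 8 - 8 = 36 - 16 ≡ 20; y = λ·(8 - 20) - 26 ≡ 31. → (20, 31)
add G: (20, 31) + (8, 26). λ = (26 - 31)/(8 - 20) ≡ 38/31 mod 43. 31⁻¹ ≡ 25 (mod 43) since 31·25 = 775 ≡ 1, so λ ≡ 4.
  x = λ² - 20 - 8 = 16 - 28 ≡ 31; y = λ·(20 - 31) - 31 ≡ 11. → (31, 11)
double: tangent at (31, 11): λ = (3·31² + 34)/(2·11) ≡ 36/22. 22⁻¹ ≡ 2 (mod 43) since 22·2 = 44 ≡ 1, so λ ≡ 36·2 ≡ 29.
  x = λ² - 31 - 31 = 841 - 62 ≡ 5; y = λ·(31 - 5) - 11 ≡ 12. → (5, 12)
double: tangent at (5, 12): λ = (3·5² + 34)/(2·12) ≡ 23/24. 24⁻¹ ≡ 9 (mod 43) since 24·9 = 216 ≡ 1, so λ ≡ 23·9 ≡ 35.
  x = λ² - 5 - 5 = 1225 - 10 ≡ 11; y = λ·(5 - 11) - 12 ≡ 36. → (11, 36)

(11, 36)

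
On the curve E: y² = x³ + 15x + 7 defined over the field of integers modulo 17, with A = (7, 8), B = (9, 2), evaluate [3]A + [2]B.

First 3A:
Repeated addition: build up to 3A.
2A: tangent at (7, 8): λ = (3·7² + 15)/(2·8) ≡ 9/16. 16⁻¹ ≡ 16 (mod 17), so λ ≡ 9·16 ≡ 8.
  x = λ² - 7 - 7 = 64 - 14 ≡ 16; y = λ·(7 - 16) - 8 ≡ 5. → (16, 5)
3A: (16, 5) + (7, 8). λ = (8 - 5)/(7 - 16) ≡ 3/8 mod 17. 8⁻¹ ≡ 15 (mod 17), so λ ≡ 11.
  x = λ² - 16 - 7 = 121 - 23 ≡ 13; y = λ·(16 - 13) - 5 ≡ 11. → (13, 11)
3A = (13, 11).
Next 2B:
Repeated addition: build up to 2B.
2B: tangent at (9, 2): λ = (3·9² + 15)/(2·2) ≡ 3/4. 4⁻¹ ≡ 13 (mod 17), so λ ≡ 3·13 ≡ 5.
  x = λ² - 9 - 9 = 25 - 18 ≡ 7; y = λ·(9 - 7) - 2 ≡ 8. → (7, 8)
2B = (7, 8).
Finally 3A + 2B:
(13, 11) + (7, 8). λ = (8 - 11)/(7 - 13) ≡ 14/11 mod 17. 11⁻¹ ≡ 14 (mod 17) since 11·14 = 154 ≡ 1, so λ ≡ 9.
  x = λ² - 13 - 7 = 81 - 20 ≡ 10; y = λ·(13 - 10) - 11 ≡ 16. → (10, 16)

(10, 16)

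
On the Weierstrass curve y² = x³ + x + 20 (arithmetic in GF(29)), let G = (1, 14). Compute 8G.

Repeated addition: build up to 8G.
2G: tangent at (1, 14): λ = (3·1² + 1)/(2·14) ≡ 4/28. 28⁻¹ ≡ 28 (mod 29), so λ ≡ 4·28 ≡ 25.
  x = λ² - 1 - 1 = 625 - 2 ≡ 14; y = λ·(1 - 14) - 14 ≡ 9. → (14, 9)
3G: (14, 9) + (1, 14). λ = (14 - 9)/(1 - 14) ≡ 5/16 mod 29. 16⁻¹ ≡ 20 (mod 29), so λ ≡ 13.
  x = λ² - 14 - 1 = 169 - 15 ≡ 9; y = λ·(14 - 9) - 9 ≡ 27. → (9, 27)
4G: (9, 27) + (1, 14). λ = (14 - 27)/(1 - 9) ≡ 16/21 mod 29. 21⁻¹ ≡ 18 (mod 29), so λ ≡ 27.
  x = λ² - 9 - 1 = 729 - 10 ≡ 23; y = λ·(9 - 23) - 27 ≡ 1. → (23, 1)
5G: (23, 1) + (1, 14). λ = (14 - 1)/(1 - 23) ≡ 13/7 mod 29. 7⁻¹ ≡ 25 (mod 29), so λ ≡ 6.
  x = λ² - 23 - 1 = 36 - 24 ≡ 12; y = λ·(23 - 12) - 1 ≡ 7. → (12, 7)
6G: (12, 7) + (1, 14). λ = (14 - 7)/(1 - 12) ≡ 7/18 mod 29. 18⁻¹ ≡ 21 (mod 29), so λ ≡ 2.
  x = λ² - 12 - 1 = 4 - 13 ≡ 20; y = λ·(12 - 20) - 7 ≡ 6. → (20, 6)
7G: (20, 6) + (1, 14). λ = (14 - 6)/(1 - 20) ≡ 8/10 mod 29. 10⁻¹ ≡ 3 (mod 29), so λ ≡ 24.
  x = λ² - 20 - 1 = 576 - 21 ≡ 4; y = λ·(20 - 4) - 6 ≡ 1. → (4, 1)
8G: (4, 1) + (1, 14). λ = (14 - 1)/(1 - 4) ≡ 13/26 mod 29. 26⁻¹ ≡ 19 (mod 29) since 26·19 = 494 ≡ 1, so λ ≡ 15.
  x = λ² - 4 - 1 = 225 - 5 ≡ 17; y = λ·(4 - 17) - 1 ≡ 7. → (17, 7)

(17, 7)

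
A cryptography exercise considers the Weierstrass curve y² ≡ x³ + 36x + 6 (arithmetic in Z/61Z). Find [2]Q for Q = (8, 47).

(3, 43)

tangent at (8, 47): λ = (3·8² + 36)/(2·47) ≡ 45/33. 33⁻¹ ≡ 37 (mod 61), so λ ≡ 45·37 ≡ 18.
  x = λ² - 8 - 8 = 324 - 16 ≡ 3; y = λ·(8 - 3) - 47 ≡ 43. → (3, 43)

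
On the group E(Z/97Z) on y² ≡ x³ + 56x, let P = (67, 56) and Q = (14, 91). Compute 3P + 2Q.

First 3P:
Repeated addition: build up to 3P.
2P: tangent at (67, 56): λ = (3·67² + 56)/(2·56) ≡ 40/15. 15⁻¹ ≡ 13 (mod 97), so λ ≡ 40·13 ≡ 35.
  x = λ² - 67 - 67 = 1225 - 134 ≡ 24; y = λ·(67 - 24) - 56 ≡ 91. → (24, 91)
3P: (24, 91) + (67, 56). λ = (56 - 91)/(67 - 24) ≡ 62/43 mod 97. 43⁻¹ ≡ 88 (mod 97) since 43·88 = 3784 ≡ 1, so λ ≡ 24.
  x = λ² - 24 - 67 = 576 - 91 ≡ 0; y = λ·(24 - 0) - 91 ≡ 0. → (0, 0)
3P = (0, 0).
Next 2Q:
Repeated addition: build up to 2Q.
2Q: tangent at (14, 91): λ = (3·14² + 56)/(2·91) ≡ 62/85. 85⁻¹ ≡ 8 (mod 97), so λ ≡ 62·8 ≡ 11.
  x = λ² - 14 - 14 = 121 - 28 ≡ 93; y = λ·(14 - 93) - 91 ≡ 10. → (93, 10)
2Q = (93, 10).
Finally 3P + 2Q:
(0, 0) + (93, 10). λ = (10 - 0)/(93 - 0) ≡ 10/93 mod 97. 93⁻¹ ≡ 24 (mod 97), so λ ≡ 46.
  x = λ² - 0 - 93 = 2116 - 93 ≡ 83; y = λ·(0 - 83) - 0 ≡ 62. → (83, 62)

(83, 62)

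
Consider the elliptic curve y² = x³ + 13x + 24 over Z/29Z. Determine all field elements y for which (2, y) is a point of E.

x³ + 13x + 24 = 58 ≡ 0 (mod 29).
Only y = 0 satisfies y² ≡ 0.

0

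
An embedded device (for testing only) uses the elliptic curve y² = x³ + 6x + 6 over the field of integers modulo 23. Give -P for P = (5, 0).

-(5, 0) = (5, -0 mod 23) = (5, 0).

(5, 0)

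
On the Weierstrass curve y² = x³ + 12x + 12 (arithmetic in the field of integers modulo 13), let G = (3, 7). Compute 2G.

tangent at (3, 7): λ = (3·3² + 12)/(2·7) ≡ 0/1. 1⁻¹ ≡ 1 (mod 13), so λ ≡ 0·1 ≡ 0.
  x = λ² - 3 - 3 = 0 - 6 ≡ 7; y = λ·(3 - 7) - 7 ≡ 6. → (7, 6)

(7, 6)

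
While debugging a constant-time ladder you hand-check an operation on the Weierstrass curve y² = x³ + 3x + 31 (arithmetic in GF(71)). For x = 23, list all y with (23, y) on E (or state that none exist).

none

x³ + 3x + 31 = 12267 ≡ 55 (mod 71).
55 is a non-residue mod 71; no y exists.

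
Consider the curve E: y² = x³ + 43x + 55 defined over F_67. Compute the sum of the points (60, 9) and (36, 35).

(60, 9) + (36, 35). λ = (35 - 9)/(36 - 60) ≡ 26/43 mod 67. 43⁻¹ ≡ 53 (mod 67), so λ ≡ 38.
  x = λ² - 60 - 36 = 1444 - 96 ≡ 8; y = λ·(60 - 8) - 9 ≡ 24. → (8, 24)

(8, 24)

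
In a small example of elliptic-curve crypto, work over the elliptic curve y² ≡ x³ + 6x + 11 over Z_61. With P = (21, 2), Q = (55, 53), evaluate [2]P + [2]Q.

(57, 44)

First 2P:
Repeated addition: build up to 2P.
2P: tangent at (21, 2): λ = (3·21² + 6)/(2·2) ≡ 48/4. 4⁻¹ ≡ 46 (mod 61) since 4·46 = 184 ≡ 1, so λ ≡ 48·46 ≡ 12.
  x = λ² - 21 - 21 = 144 - 42 ≡ 41; y = λ·(21 - 41) - 2 ≡ 2. → (41, 2)
2P = (41, 2).
Next 2Q:
Repeated addition: build up to 2Q.
2Q: tangent at (55, 53): λ = (3·55² + 6)/(2·53) ≡ 53/45. 45⁻¹ ≡ 19 (mod 61) since 45·19 = 855 ≡ 1, so λ ≡ 53·19 ≡ 31.
  x = λ² - 55 - 55 = 961 - 110 ≡ 58; y = λ·(55 - 58) - 53 ≡ 37. → (58, 37)
2Q = (58, 37).
Finally 2P + 2Q:
(41, 2) + (58, 37). λ = (37 - 2)/(58 - 41) ≡ 35/17 mod 61. 17⁻¹ ≡ 18 (mod 61), so λ ≡ 20.
  x = λ² - 41 - 58 = 400 - 99 ≡ 57; y = λ·(41 - 57) - 2 ≡ 44. → (57, 44)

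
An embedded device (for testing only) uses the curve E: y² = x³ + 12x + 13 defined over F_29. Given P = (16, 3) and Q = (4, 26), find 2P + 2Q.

(5, 16)

First 2P:
Repeated addition: build up to 2P.
2P: tangent at (16, 3): λ = (3·16² + 12)/(2·3) ≡ 26/6. 6⁻¹ ≡ 5 (mod 29), so λ ≡ 26·5 ≡ 14.
  x = λ² - 16 - 16 = 196 - 32 ≡ 19; y = λ·(16 - 19) - 3 ≡ 13. → (19, 13)
2P = (19, 13).
Next 2Q:
Repeated addition: build up to 2Q.
2Q: tangent at (4, 26): λ = (3·4² + 12)/(2·26) ≡ 2/23. 23⁻¹ ≡ 24 (mod 29), so λ ≡ 2·24 ≡ 19.
  x = λ² - 4 - 4 = 361 - 8 ≡ 5; y = λ·(4 - 5) - 26 ≡ 13. → (5, 13)
2Q = (5, 13).
Finally 2P + 2Q:
(19, 13) + (5, 13). λ = (13 - 13)/(5 - 19) ≡ 0/15 mod 29. 15⁻¹ ≡ 2 (mod 29), so λ ≡ 0.
  x = λ² - 19 - 5 = 0 - 24 ≡ 5; y = λ·(19 - 5) - 13 ≡ 16. → (5, 16)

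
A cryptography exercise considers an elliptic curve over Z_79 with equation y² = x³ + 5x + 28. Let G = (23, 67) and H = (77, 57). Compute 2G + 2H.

(59, 12)

First 2G:
Repeated addition: build up to 2G.
2G: tangent at (23, 67): λ = (3·23² + 5)/(2·67) ≡ 12/55. 55⁻¹ ≡ 23 (mod 79), so λ ≡ 12·23 ≡ 39.
  x = λ² - 23 - 23 = 1521 - 46 ≡ 53; y = λ·(23 - 53) - 67 ≡ 27. → (53, 27)
2G = (53, 27).
Next 2H:
Repeated addition: build up to 2H.
2H: tangent at (77, 57): λ = (3·77² + 5)/(2·57) ≡ 17/35. 35⁻¹ ≡ 70 (mod 79) since 35·70 = 2450 ≡ 1, so λ ≡ 17·70 ≡ 5.
  x = λ² - 77 - 77 = 25 - 154 ≡ 29; y = λ·(77 - 29) - 57 ≡ 25. → (29, 25)
2H = (29, 25).
Finally 2G + 2H:
(53, 27) + (29, 25). λ = (25 - 27)/(29 - 53) ≡ 77/55 mod 79. 55⁻¹ ≡ 23 (mod 79) since 55·23 = 1265 ≡ 1, so λ ≡ 33.
  x = λ² - 53 - 29 = 1089 - 82 ≡ 59; y = λ·(53 - 59) - 27 ≡ 12. → (59, 12)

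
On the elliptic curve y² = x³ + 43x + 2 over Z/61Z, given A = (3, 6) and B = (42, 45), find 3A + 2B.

(51, 55)

First 3A:
Repeated addition: build up to 3A.
2A: tangent at (3, 6): λ = (3·3² + 43)/(2·6) ≡ 9/12. 12⁻¹ ≡ 56 (mod 61) since 12·56 = 672 ≡ 1, so λ ≡ 9·56 ≡ 16.
  x = λ² - 3 - 3 = 256 - 6 ≡ 6; y = λ·(3 - 6) - 6 ≡ 7. → (6, 7)
3A: (6, 7) + (3, 6). λ = (6 - 7)/(3 - 6) ≡ 60/58 mod 61. 58⁻¹ ≡ 20 (mod 61), so λ ≡ 41.
  x = λ² - 6 - 3 = 1681 - 9 ≡ 25; y = λ·(6 - 25) - 7 ≡ 7. → (25, 7)
3A = (25, 7).
Next 2B:
Repeated addition: build up to 2B.
2B: tangent at (42, 45): λ = (3·42² + 43)/(2·45) ≡ 28/29. 29⁻¹ ≡ 40 (mod 61), so λ ≡ 28·40 ≡ 22.
  x = λ² - 42 - 42 = 484 - 84 ≡ 34; y = λ·(42 - 34) - 45 ≡ 9. → (34, 9)
2B = (34, 9).
Finally 3A + 2B:
(25, 7) + (34, 9). λ = (9 - 7)/(34 - 25) ≡ 2/9 mod 61. 9⁻¹ ≡ 34 (mod 61) since 9·34 = 306 ≡ 1, so λ ≡ 7.
  x = λ² - 25 - 34 = 49 - 59 ≡ 51; y = λ·(25 - 51) - 7 ≡ 55. → (51, 55)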